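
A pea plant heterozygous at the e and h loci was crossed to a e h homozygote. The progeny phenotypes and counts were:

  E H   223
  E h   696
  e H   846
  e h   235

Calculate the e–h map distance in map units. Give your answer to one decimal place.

22.9 map units

The two most frequent classes, E h (696) and e H (846), are the parental types, so the F1 was E h / e H.
The recombinant classes are E H and e h: 223 + 235 = 458.
Recombination frequency = 458/2000 = 0.2290 ≈ 22.9%, i.e. 22.9 map units.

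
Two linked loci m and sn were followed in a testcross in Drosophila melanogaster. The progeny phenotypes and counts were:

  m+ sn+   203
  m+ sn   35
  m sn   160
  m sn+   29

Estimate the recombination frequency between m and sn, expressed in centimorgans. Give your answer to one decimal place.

15.0 centimorgans

The two most frequent classes, m+ sn+ (203) and m sn (160), are the parental types, so the F1 was m+ sn+ / m sn.
The recombinant classes are m+ sn and m sn+: 35 + 29 = 64.
Recombination frequency = 64/427 = 0.1499 ≈ 15.0%, i.e. 15.0 centimorgans.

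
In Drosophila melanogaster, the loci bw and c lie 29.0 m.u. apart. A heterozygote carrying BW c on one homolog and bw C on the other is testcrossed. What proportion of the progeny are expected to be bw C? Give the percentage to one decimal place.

35.5%

A map distance of 29.0 m.u. corresponds to a recombination frequency of 0.290.
The F1 is BW c / bw C, so bw C is a parental gamete class with expected frequency (1 − r)/2 = 0.710/2 = 0.3550.
That is 0.3550 = 35.5% of the progeny.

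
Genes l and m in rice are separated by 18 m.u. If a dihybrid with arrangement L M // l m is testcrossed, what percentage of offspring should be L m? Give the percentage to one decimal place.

A map distance of 18 m.u. corresponds to a recombination frequency of 0.180.
The F1 is L M / l m, so L m is a recombinant gamete class with expected frequency r/2 = 0.180/2 = 0.0900.
That is 0.0900 = 9.0% of the progeny.

9.0%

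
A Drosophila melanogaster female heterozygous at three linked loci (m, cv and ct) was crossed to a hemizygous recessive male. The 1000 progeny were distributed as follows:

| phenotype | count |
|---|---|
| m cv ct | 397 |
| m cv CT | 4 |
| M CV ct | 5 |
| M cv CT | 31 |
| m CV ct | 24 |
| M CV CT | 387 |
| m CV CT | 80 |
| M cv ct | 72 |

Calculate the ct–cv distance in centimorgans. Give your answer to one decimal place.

6.4 centimorgans

The two most frequent reciprocal classes, M CV CT and m cv ct, are the parental types, so the F1 was M CV CT / m cv ct.
The two rarest classes, M CV ct and m cv CT, are the double crossovers. Comparing them with the parentals, only the ct allele has switched, so ct is the middle locus and the order is cv – ct – m.
Crossovers in the cv–ct interval produce the single-crossover classes M cv CT and m CV ct (31 + 24 = 55) plus the double crossovers (9).
RF(cv–ct) = (55 + 9) / 1000 = 64/1000 = 0.0640 → 6.4 centimorgans.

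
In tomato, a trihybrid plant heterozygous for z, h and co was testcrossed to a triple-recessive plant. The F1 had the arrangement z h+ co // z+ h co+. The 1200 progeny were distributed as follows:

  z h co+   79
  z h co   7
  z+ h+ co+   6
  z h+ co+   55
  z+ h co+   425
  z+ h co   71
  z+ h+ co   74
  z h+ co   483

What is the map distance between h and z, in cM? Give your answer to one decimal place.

13.8 cM

The two rarest classes, z h co and z+ h+ co+, are the double crossovers. Comparing them with the parentals, only the h allele has switched, so h is the middle locus and the order is co – h – z.
Crossovers in the h–z interval produce the single-crossover classes z+ h+ co and z h co+ (74 + 79 = 153) plus the double crossovers (13).
RF(h–z) = (153 + 13) / 1200 = 166/1200 = 0.1383 → 13.8 cM.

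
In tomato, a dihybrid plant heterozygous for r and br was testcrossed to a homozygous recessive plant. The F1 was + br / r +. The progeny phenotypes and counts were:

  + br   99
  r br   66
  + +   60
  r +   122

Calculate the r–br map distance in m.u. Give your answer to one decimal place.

36.3 m.u.

The recombinant classes are + + and r br: 60 + 66 = 126.
Recombination frequency = 126/347 = 0.3631 ≈ 36.3%, i.e. 36.3 m.u.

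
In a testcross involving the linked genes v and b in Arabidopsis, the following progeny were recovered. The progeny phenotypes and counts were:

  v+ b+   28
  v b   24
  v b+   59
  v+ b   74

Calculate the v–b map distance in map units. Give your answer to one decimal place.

The two most frequent classes, v+ b (74) and v b+ (59), are the parental types, so the F1 was v+ b / v b+.
The recombinant classes are v+ b+ and v b: 28 + 24 = 52.
Recombination frequency = 52/185 = 0.2811 ≈ 28.1%, i.e. 28.1 map units.

28.1 map units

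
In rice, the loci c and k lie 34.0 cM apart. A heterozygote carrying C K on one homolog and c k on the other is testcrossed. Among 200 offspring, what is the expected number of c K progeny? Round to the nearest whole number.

34

A map distance of 34.0 cM corresponds to a recombination frequency of 0.340.
The F1 is C K / c k, so c K is a recombinant gamete class with expected frequency r/2 = 0.340/2 = 0.1700.
Expected number = 0.1700 × 200 = 34.00 ≈ 34.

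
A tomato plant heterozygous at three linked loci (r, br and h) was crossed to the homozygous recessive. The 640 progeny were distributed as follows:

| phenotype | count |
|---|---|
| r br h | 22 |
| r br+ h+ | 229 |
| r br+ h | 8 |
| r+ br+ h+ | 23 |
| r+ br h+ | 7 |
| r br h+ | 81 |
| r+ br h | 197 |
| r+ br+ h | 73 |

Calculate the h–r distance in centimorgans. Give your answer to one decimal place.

The two most frequent reciprocal classes, r+ br h and r br+ h+, are the parental types, so the F1 was r+ br h / r br+ h+.
The two rarest classes, r+ br h+ and r br+ h, are the double crossovers. Comparing them with the parentals, only the h allele has switched, so h is the middle locus and the order is r – h – br.
Crossovers in the r–h interval produce the single-crossover classes r br h and r+ br+ h+ (22 + 23 = 45) plus the double crossovers (15).
RF(r–h) = (45 + 15) / 640 = 60/640 = 0.0938 → 9.4 centimorgans.

9.4 centimorgans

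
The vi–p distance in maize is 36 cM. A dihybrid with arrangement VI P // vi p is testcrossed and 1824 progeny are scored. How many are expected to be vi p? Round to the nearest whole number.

584

A map distance of 36 cM corresponds to a recombination frequency of 0.360.
The F1 is VI P / vi p, so vi p is a parental gamete class with expected frequency (1 − r)/2 = 0.640/2 = 0.3200.
Expected number = 0.3200 × 1824 = 583.68 ≈ 584.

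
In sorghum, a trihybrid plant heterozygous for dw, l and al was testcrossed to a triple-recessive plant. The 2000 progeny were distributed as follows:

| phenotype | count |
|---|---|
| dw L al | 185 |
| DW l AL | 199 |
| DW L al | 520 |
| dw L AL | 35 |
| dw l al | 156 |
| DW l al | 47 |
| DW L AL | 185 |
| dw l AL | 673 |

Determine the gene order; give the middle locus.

l

The two most frequent reciprocal classes, DW L al and dw l AL, are the parental types, so the F1 was DW L al / dw l AL.
The two rarest classes, DW l al and dw L AL, are the double crossovers. Comparing them with the parentals, only the l allele has switched, so l is the middle locus and the order is al – l – dw.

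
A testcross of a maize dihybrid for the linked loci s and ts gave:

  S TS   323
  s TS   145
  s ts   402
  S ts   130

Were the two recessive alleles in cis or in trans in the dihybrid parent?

cis

The two most frequent classes are S TS (323) and s ts (402); these are the parental (non-recombinant) types.
So the F1 carried S TS on one chromosome and s ts on the other — the recessive alleles are on the same chromosome (cis / coupling).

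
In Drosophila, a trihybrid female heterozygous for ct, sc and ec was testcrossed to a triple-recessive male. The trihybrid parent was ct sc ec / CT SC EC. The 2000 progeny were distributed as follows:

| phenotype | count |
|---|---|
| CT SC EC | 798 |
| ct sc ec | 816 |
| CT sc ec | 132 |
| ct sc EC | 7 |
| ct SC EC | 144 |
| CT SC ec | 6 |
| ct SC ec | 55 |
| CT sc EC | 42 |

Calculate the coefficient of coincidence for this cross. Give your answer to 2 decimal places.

0.82

The two rarest classes, ct sc EC and CT SC ec, are the double crossovers. Comparing them with the parentals, only the ec allele has switched, so ec is the middle locus and the order is sc – ec – ct.
sc–ec: (97 + 13)/2000 = 0.0550; ec–ct: (276 + 13)/2000 = 0.1445.
Expected DCO frequency = 0.0550 × 0.1445 ≈ 0.00795; observed = 13/2000 ≈ 0.00650.
Coefficient of coincidence = 0.00650/0.00795 ≈ 0.82.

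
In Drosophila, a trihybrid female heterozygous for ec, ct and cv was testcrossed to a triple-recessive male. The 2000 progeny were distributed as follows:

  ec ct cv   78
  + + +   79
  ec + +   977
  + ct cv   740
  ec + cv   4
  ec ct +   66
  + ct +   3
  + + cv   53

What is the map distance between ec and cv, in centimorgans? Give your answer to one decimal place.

The two most frequent reciprocal classes, ec + + and + ct cv, are the parental types, so the F1 was ec + + / + ct cv.
The two rarest classes, ec + cv and + ct +, are the double crossovers. Comparing them with the parentals, only the cv allele has switched, so cv is the middle locus and the order is ct – cv – ec.
Crossovers in the cv–ec interval produce the single-crossover classes + + + and ec ct cv (79 + 78 = 157) plus the double crossovers (7).
RF(cv–ec) = (157 + 7) / 2000 = 164/2000 = 0.0820 → 8.2 centimorgans.

8.2 centimorgans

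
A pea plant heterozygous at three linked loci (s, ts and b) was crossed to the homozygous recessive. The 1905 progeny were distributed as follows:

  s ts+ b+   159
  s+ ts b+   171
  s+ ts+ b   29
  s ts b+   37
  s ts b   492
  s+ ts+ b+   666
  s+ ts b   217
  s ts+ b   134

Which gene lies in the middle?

b

The two most frequent reciprocal classes, s+ ts+ b+ and s ts b, are the parental types, so the F1 was s+ ts+ b+ / s ts b.
The two rarest classes, s+ ts+ b and s ts b+, are the double crossovers. Comparing them with the parentals, only the b allele has switched, so b is the middle locus and the order is ts – b – s.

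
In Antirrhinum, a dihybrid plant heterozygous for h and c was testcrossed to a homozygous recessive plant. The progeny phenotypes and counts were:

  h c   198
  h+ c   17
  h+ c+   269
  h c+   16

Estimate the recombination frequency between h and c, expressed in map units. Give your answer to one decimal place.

6.6 map units

The two most frequent classes, h+ c+ (269) and h c (198), are the parental types, so the F1 was h+ c+ / h c.
The recombinant classes are h+ c and h c+: 17 + 16 = 33.
Recombination frequency = 33/500 = 0.0660 ≈ 6.6%, i.e. 6.6 map units.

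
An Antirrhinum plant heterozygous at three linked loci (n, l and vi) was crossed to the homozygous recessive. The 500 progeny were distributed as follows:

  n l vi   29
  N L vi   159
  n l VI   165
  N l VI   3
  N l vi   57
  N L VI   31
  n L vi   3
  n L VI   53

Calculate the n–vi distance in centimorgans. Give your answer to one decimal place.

13.2 centimorgans

The two most frequent reciprocal classes, n l VI and N L vi, are the parental types, so the F1 was n l VI / N L vi.
The two rarest classes, N l VI and n L vi, are the double crossovers. Comparing them with the parentals, only the n allele has switched, so n is the middle locus and the order is l – n – vi.
Crossovers in the n–vi interval produce the single-crossover classes n l vi and N L VI (29 + 31 = 60) plus the double crossovers (6).
RF(n–vi) = (60 + 6) / 500 = 66/500 = 0.1320 → 13.2 centimorgans.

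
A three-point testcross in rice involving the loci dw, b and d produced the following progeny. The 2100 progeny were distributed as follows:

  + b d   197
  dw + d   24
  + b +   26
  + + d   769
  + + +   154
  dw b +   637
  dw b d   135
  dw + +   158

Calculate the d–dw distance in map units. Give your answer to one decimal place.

16.1 map units

The two most frequent reciprocal classes, dw b + and + + d, are the parental types, so the F1 was dw b + / + + d.
The two rarest classes, + b + and dw + d, are the double crossovers. Comparing them with the parentals, only the dw allele has switched, so dw is the middle locus and the order is b – dw – d.
Crossovers in the dw–d interval produce the single-crossover classes dw b d and + + + (135 + 154 = 289) plus the double crossovers (50).
RF(dw–d) = (289 + 50) / 2100 = 339/2100 = 0.1614 → 16.1 map units.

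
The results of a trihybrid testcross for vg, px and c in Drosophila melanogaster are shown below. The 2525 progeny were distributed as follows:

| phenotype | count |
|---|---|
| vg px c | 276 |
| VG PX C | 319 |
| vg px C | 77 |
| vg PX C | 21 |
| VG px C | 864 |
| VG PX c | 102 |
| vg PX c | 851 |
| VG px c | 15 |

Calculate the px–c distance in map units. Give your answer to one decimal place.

The two most frequent reciprocal classes, vg PX c and VG px C, are the parental types, so the F1 was vg PX c / VG px C.
The two rarest classes, vg PX C and VG px c, are the double crossovers. Comparing them with the parentals, only the c allele has switched, so c is the middle locus and the order is vg – c – px.
Crossovers in the c–px interval produce the single-crossover classes vg px c and VG PX C (276 + 319 = 595) plus the double crossovers (36).
RF(c–px) = (595 + 36) / 2525 = 631/2525 = 0.2499 → 25.0 map units.

25.0 map units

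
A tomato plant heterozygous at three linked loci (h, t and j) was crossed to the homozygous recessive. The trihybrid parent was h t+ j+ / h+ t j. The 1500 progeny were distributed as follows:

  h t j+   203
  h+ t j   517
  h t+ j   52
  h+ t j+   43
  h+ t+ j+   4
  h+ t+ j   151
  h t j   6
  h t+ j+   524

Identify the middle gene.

The two rarest classes, h+ t+ j+ and h t j, are the double crossovers. Comparing them with the parentals, only the h allele has switched, so h is the middle locus and the order is t – h – j.

h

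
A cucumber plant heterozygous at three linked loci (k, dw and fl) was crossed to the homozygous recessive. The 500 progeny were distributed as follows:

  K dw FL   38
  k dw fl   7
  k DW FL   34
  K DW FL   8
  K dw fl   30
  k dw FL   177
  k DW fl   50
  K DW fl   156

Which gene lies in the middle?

fl

The two most frequent reciprocal classes, k dw FL and K DW fl, are the parental types, so the F1 was k dw FL / K DW fl.
The two rarest classes, k dw fl and K DW FL, are the double crossovers. Comparing them with the parentals, only the fl allele has switched, so fl is the middle locus and the order is k – fl – dw.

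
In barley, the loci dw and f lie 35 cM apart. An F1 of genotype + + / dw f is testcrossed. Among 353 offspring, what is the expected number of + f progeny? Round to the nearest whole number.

A map distance of 35 cM corresponds to a recombination frequency of 0.350.
The F1 is + + / dw f, so + f is a recombinant gamete class with expected frequency r/2 = 0.350/2 = 0.1750.
Expected number = 0.1750 × 353 = 61.77 ≈ 62.

62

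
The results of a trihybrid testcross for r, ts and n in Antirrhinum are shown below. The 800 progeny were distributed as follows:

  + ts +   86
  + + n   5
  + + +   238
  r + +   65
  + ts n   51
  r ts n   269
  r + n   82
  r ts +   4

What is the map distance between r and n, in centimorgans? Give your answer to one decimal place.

15.6 centimorgans

The two most frequent reciprocal classes, r ts n and + + +, are the parental types, so the F1 was r ts n / + + +.
The two rarest classes, r ts + and + + n, are the double crossovers. Comparing them with the parentals, only the n allele has switched, so n is the middle locus and the order is r – n – ts.
Crossovers in the r–n interval produce the single-crossover classes + ts n and r + + (51 + 65 = 116) plus the double crossovers (9).
RF(r–n) = (116 + 9) / 800 = 125/800 = 0.1562 → 15.6 centimorgans.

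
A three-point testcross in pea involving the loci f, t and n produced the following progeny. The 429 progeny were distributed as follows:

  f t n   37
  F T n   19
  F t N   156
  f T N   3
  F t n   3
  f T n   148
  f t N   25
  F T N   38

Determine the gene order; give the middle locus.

n

The two most frequent reciprocal classes, F t N and f T n, are the parental types, so the F1 was F t N / f T n.
The two rarest classes, F t n and f T N, are the double crossovers. Comparing them with the parentals, only the n allele has switched, so n is the middle locus and the order is f – n – t.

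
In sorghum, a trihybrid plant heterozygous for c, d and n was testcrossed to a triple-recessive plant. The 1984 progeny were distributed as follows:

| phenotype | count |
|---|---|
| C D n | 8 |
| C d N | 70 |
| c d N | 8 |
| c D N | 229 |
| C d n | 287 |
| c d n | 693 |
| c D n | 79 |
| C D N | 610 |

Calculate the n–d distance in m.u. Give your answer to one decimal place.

The two most frequent reciprocal classes, c d n and C D N, are the parental types, so the F1 was c d n / C D N.
The two rarest classes, c d N and C D n, are the double crossovers. Comparing them with the parentals, only the n allele has switched, so n is the middle locus and the order is d – n – c.
Crossovers in the d–n interval produce the single-crossover classes c D n and C d N (79 + 70 = 149) plus the double crossovers (16).
RF(d–n) = (149 + 16) / 1984 = 165/1984 = 0.0832 → 8.3 m.u.

8.3 m.u.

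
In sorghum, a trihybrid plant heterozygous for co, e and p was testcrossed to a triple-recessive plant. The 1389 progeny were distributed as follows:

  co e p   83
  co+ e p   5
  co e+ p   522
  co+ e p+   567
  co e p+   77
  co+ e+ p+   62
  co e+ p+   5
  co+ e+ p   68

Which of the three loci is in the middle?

p

The two most frequent reciprocal classes, co+ e p+ and co e+ p, are the parental types, so the F1 was co+ e p+ / co e+ p.
The two rarest classes, co+ e p and co e+ p+, are the double crossovers. Comparing them with the parentals, only the p allele has switched, so p is the middle locus and the order is e – p – co.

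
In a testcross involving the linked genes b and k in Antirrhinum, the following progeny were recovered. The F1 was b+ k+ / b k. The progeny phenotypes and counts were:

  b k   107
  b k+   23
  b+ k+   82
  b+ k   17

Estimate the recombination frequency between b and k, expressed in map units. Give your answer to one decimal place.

17.5 map units

The recombinant classes are b+ k and b k+: 17 + 23 = 40.
Recombination frequency = 40/229 = 0.1747 ≈ 17.5%, i.e. 17.5 map units.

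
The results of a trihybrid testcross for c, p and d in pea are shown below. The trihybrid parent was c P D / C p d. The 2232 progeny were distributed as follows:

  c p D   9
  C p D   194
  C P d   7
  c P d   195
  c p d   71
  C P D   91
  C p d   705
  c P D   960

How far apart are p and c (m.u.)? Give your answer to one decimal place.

8.0 m.u.

The two rarest classes, c p D and C P d, are the double crossovers. Comparing them with the parentals, only the p allele has switched, so p is the middle locus and the order is d – p – c.
Crossovers in the p–c interval produce the single-crossover classes C P D and c p d (91 + 71 = 162) plus the double crossovers (16).
RF(p–c) = (162 + 16) / 2232 = 178/2232 = 0.0797 → 8.0 m.u.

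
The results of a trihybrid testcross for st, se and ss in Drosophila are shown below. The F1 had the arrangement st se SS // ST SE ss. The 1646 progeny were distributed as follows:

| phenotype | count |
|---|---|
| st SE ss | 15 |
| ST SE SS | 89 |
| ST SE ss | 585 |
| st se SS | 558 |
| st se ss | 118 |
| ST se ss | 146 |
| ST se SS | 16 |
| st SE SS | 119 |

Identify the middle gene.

st

The two rarest classes, ST se SS and st SE ss, are the double crossovers. Comparing them with the parentals, only the st allele has switched, so st is the middle locus and the order is ss – st – se.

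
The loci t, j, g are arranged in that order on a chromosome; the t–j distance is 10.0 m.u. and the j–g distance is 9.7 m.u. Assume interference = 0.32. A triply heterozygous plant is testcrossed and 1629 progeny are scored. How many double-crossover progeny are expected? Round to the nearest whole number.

11

Map distances give recombination frequencies of 0.100 and 0.097 for the two intervals.
With interference 0.32 (so coincidence = 0.68), expected double-crossover frequency = 0.100 × 0.097 × 0.68 = 0.00660.
Expected number = 0.00660 × 1629 = 10.74 ≈ 11.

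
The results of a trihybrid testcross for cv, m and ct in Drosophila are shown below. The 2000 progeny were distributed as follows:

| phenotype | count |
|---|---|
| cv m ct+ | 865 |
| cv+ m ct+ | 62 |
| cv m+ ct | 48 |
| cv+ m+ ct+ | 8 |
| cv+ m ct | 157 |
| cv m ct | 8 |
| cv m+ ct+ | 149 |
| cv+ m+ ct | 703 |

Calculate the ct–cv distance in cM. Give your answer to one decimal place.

6.3 cM

The two most frequent reciprocal classes, cv m ct+ and cv+ m+ ct, are the parental types, so the F1 was cv m ct+ / cv+ m+ ct.
The two rarest classes, cv m ct and cv+ m+ ct+, are the double crossovers. Comparing them with the parentals, only the ct allele has switched, so ct is the middle locus and the order is cv – ct – m.
Crossovers in the cv–ct interval produce the single-crossover classes cv+ m ct+ and cv m+ ct (62 + 48 = 110) plus the double crossovers (16).
RF(cv–ct) = (110 + 16) / 2000 = 126/2000 = 0.0630 → 6.3 cM.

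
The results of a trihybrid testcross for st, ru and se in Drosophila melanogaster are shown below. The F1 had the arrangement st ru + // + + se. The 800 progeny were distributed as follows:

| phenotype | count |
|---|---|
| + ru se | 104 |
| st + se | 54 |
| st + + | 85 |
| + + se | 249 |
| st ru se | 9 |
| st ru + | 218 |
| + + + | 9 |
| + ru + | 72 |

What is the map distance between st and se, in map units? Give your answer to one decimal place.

18.0 map units

The two rarest classes, st ru se and + + +, are the double crossovers. Comparing them with the parentals, only the se allele has switched, so se is the middle locus and the order is ru – se – st.
Crossovers in the se–st interval produce the single-crossover classes + ru + and st + se (72 + 54 = 126) plus the double crossovers (18).
RF(se–st) = (126 + 18) / 800 = 144/800 = 0.1800 → 18.0 map units.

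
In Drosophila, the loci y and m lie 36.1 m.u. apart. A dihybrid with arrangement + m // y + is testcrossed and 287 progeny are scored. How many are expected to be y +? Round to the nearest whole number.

92

A map distance of 36.1 m.u. corresponds to a recombination frequency of 0.361.
The F1 is + m / y +, so y + is a parental gamete class with expected frequency (1 − r)/2 = 0.639/2 = 0.3195.
Expected number = 0.3195 × 287 = 91.70 ≈ 92.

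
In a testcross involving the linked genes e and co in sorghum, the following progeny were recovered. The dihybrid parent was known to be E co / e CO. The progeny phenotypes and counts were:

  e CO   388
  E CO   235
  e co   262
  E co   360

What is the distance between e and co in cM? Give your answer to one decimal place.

The recombinant classes are E CO and e co: 235 + 262 = 497.
Recombination frequency = 497/1245 = 0.3992 ≈ 39.9%, i.e. 39.9 cM.

39.9 cM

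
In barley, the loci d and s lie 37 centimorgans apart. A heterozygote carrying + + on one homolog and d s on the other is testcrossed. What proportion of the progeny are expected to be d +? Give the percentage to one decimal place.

A map distance of 37 centimorgans corresponds to a recombination frequency of 0.370.
The F1 is + + / d s, so d + is a recombinant gamete class with expected frequency r/2 = 0.370/2 = 0.1850.
That is 0.1850 = 18.5% of the progeny.

18.5%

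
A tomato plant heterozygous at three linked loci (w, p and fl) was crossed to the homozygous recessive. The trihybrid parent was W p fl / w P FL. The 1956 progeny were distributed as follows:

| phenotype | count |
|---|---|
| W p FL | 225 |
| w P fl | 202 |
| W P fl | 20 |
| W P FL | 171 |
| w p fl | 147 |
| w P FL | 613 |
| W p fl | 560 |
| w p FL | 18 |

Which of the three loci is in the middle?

p

The two rarest classes, W P fl and w p FL, are the double crossovers. Comparing them with the parentals, only the p allele has switched, so p is the middle locus and the order is w – p – fl.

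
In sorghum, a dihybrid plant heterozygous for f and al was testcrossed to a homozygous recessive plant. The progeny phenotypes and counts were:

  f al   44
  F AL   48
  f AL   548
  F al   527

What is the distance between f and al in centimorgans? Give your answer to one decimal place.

The two most frequent classes, F al (527) and f AL (548), are the parental types, so the F1 was F al / f AL.
The recombinant classes are F AL and f al: 48 + 44 = 92.
Recombination frequency = 92/1167 = 0.0788 ≈ 7.9%, i.e. 7.9 centimorgans.

7.9 centimorgans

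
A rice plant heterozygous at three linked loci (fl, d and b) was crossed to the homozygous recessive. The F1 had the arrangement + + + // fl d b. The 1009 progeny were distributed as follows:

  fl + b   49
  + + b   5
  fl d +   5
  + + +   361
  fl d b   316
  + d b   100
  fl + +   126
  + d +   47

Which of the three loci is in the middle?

The two rarest classes, + + b and fl d +, are the double crossovers. Comparing them with the parentals, only the b allele has switched, so b is the middle locus and the order is fl – b – d.

b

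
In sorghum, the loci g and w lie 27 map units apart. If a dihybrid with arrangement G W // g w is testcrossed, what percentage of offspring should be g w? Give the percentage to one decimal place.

A map distance of 27 map units corresponds to a recombination frequency of 0.270.
The F1 is G W / g w, so g w is a parental gamete class with expected frequency (1 − r)/2 = 0.730/2 = 0.3650.
That is 0.3650 = 36.5% of the progeny.

36.5%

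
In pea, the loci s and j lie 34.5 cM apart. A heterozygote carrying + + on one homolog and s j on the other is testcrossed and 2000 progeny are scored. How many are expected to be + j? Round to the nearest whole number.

A map distance of 34.5 cM corresponds to a recombination frequency of 0.345.
The F1 is + + / s j, so + j is a recombinant gamete class with expected frequency r/2 = 0.345/2 = 0.1725.
Expected number = 0.1725 × 2000 = 345.00 ≈ 345.

345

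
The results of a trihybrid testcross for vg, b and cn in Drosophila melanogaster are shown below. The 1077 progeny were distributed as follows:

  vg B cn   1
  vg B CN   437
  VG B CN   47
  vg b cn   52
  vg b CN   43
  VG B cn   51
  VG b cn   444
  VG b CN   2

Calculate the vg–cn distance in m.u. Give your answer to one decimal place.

The two most frequent reciprocal classes, VG b cn and vg B CN, are the parental types, so the F1 was VG b cn / vg B CN.
The two rarest classes, VG b CN and vg B cn, are the double crossovers. Comparing them with the parentals, only the cn allele has switched, so cn is the middle locus and the order is vg – cn – b.
Crossovers in the vg–cn interval produce the single-crossover classes vg b cn and VG B CN (52 + 47 = 99) plus the double crossovers (3).
RF(vg–cn) = (99 + 3) / 1077 = 102/1077 = 0.0947 → 9.5 m.u.

9.5 m.u.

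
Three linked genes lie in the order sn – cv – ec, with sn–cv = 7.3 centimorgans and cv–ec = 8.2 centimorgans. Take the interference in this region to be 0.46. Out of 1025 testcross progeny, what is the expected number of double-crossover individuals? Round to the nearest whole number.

Map distances give recombination frequencies of 0.073 and 0.082 for the two intervals.
With interference 0.46 (so coincidence = 0.54), expected double-crossover frequency = 0.073 × 0.082 × 0.54 = 0.00323.
Expected number = 0.00323 × 1025 = 3.31 ≈ 3.

3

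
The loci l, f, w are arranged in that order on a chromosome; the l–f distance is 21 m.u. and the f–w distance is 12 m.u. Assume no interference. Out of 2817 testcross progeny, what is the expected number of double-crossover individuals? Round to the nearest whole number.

Map distances give recombination frequencies of 0.210 and 0.120 for the two intervals.
With no interference, expected double-crossover frequency = 0.210 × 0.120 = 0.02520.
Expected number = 0.02520 × 2817 = 70.99 ≈ 71.

71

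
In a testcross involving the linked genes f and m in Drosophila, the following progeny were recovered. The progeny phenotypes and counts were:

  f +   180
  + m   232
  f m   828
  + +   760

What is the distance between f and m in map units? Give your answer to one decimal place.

The two most frequent classes, + + (760) and f m (828), are the parental types, so the F1 was + + / f m.
The recombinant classes are + m and f +: 232 + 180 = 412.
Recombination frequency = 412/2000 = 0.2060 ≈ 20.6%, i.e. 20.6 map units.

20.6 map units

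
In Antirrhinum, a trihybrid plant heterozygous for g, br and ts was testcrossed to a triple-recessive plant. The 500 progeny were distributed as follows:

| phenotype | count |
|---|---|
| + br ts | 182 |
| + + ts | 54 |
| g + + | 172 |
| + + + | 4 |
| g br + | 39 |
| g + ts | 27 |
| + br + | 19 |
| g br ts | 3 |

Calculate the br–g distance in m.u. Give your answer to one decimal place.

20.0 m.u.

The two most frequent reciprocal classes, g + + and + br ts, are the parental types, so the F1 was g + + / + br ts.
The two rarest classes, + + + and g br ts, are the double crossovers. Comparing them with the parentals, only the g allele has switched, so g is the middle locus and the order is ts – g – br.
Crossovers in the g–br interval produce the single-crossover classes g br + and + + ts (39 + 54 = 93) plus the double crossovers (7).
RF(g–br) = (93 + 7) / 500 = 100/500 = 0.2000 → 20.0 m.u.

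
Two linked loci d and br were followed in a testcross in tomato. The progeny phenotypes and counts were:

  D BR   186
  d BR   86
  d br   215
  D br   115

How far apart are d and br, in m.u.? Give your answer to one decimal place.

The two most frequent classes, D BR (186) and d br (215), are the parental types, so the F1 was D BR / d br.
The recombinant classes are D br and d BR: 115 + 86 = 201.
Recombination frequency = 201/602 = 0.3339 ≈ 33.4%, i.e. 33.4 m.u.

33.4 m.u.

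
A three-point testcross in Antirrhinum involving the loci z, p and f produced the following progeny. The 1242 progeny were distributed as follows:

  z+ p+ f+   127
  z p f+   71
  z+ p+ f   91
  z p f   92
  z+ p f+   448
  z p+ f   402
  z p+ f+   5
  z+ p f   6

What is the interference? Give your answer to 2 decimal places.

0.66

The two most frequent reciprocal classes, z+ p f+ and z p+ f, are the parental types, so the F1 was z+ p f+ / z p+ f.
The two rarest classes, z+ p f and z p+ f+, are the double crossovers. Comparing them with the parentals, only the f allele has switched, so f is the middle locus and the order is z – f – p.
z–f: (162 + 11)/1242 = 0.1393; f–p: (219 + 11)/1242 = 0.1852.
Expected DCO frequency = 0.1393 × 0.1852 ≈ 0.02580; observed = 11/1242 ≈ 0.00886.
Coefficient of coincidence = 0.00886/0.02580 ≈ 0.34; interference = 1 − 0.34 = 0.66.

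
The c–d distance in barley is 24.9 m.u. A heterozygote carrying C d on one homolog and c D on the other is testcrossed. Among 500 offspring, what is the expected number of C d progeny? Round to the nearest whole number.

A map distance of 24.9 m.u. corresponds to a recombination frequency of 0.249.
The F1 is C d / c D, so C d is a parental gamete class with expected frequency (1 − r)/2 = 0.751/2 = 0.3755.
Expected number = 0.3755 × 500 = 187.75 ≈ 188.

188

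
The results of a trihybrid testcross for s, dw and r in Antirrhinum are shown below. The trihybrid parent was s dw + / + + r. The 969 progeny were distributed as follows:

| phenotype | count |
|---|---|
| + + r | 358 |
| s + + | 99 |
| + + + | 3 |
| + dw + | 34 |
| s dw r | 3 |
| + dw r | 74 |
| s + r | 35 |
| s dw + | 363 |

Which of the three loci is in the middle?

The two rarest classes, s dw r and + + +, are the double crossovers. Comparing them with the parentals, only the r allele has switched, so r is the middle locus and the order is dw – r – s.

r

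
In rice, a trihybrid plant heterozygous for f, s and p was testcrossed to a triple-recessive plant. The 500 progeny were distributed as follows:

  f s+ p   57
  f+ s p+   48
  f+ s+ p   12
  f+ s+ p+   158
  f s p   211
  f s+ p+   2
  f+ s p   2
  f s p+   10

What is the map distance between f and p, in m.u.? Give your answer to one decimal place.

5.2 m.u.

The two most frequent reciprocal classes, f+ s+ p+ and f s p, are the parental types, so the F1 was f+ s+ p+ / f s p.
The two rarest classes, f s+ p+ and f+ s p, are the double crossovers. Comparing them with the parentals, only the f allele has switched, so f is the middle locus and the order is s – f – p.
Crossovers in the f–p interval produce the single-crossover classes f+ s+ p and f s p+ (12 + 10 = 22) plus the double crossovers (4).
RF(f–p) = (22 + 4) / 500 = 26/500 = 0.0520 → 5.2 m.u.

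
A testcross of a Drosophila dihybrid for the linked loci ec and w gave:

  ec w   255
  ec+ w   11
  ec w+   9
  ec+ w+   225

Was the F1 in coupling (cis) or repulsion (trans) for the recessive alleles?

The two most frequent classes are ec+ w+ (225) and ec w (255); these are the parental (non-recombinant) types.
So the F1 carried ec+ w+ on one chromosome and ec w on the other — the recessive alleles are on the same chromosome (cis / coupling).

cis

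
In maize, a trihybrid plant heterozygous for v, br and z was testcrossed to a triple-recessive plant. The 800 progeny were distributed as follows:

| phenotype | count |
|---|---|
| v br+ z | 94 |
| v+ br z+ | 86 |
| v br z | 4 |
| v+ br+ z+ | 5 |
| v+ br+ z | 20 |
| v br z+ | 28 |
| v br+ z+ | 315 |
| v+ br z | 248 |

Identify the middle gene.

v

The two most frequent reciprocal classes, v+ br z and v br+ z+, are the parental types, so the F1 was v+ br z / v br+ z+.
The two rarest classes, v br z and v+ br+ z+, are the double crossovers. Comparing them with the parentals, only the v allele has switched, so v is the middle locus and the order is z – v – br.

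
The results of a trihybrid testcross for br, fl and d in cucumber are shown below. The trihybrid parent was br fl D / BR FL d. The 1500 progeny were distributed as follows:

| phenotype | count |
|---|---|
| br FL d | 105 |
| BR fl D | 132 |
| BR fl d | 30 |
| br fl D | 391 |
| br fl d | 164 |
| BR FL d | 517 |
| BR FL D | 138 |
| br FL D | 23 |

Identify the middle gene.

The two rarest classes, br FL D and BR fl d, are the double crossovers. Comparing them with the parentals, only the fl allele has switched, so fl is the middle locus and the order is br – fl – d.

fl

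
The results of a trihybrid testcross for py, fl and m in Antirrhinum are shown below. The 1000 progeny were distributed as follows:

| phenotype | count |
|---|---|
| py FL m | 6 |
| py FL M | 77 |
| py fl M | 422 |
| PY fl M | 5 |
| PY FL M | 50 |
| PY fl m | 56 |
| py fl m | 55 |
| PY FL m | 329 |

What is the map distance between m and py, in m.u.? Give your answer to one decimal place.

11.6 m.u.

The two most frequent reciprocal classes, PY FL m and py fl M, are the parental types, so the F1 was PY FL m / py fl M.
The two rarest classes, py FL m and PY fl M, are the double crossovers. Comparing them with the parentals, only the py allele has switched, so py is the middle locus and the order is m – py – fl.
Crossovers in the m–py interval produce the single-crossover classes PY FL M and py fl m (50 + 55 = 105) plus the double crossovers (11).
RF(m–py) = (105 + 11) / 1000 = 116/1000 = 0.1160 → 11.6 m.u.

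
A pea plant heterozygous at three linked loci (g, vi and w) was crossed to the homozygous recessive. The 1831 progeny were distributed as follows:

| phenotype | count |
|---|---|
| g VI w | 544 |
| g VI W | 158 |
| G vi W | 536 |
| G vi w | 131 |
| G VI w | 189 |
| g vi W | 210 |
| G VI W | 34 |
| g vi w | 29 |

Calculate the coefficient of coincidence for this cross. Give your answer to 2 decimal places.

0.71

The two most frequent reciprocal classes, G vi W and g VI w, are the parental types, so the F1 was G vi W / g VI w.
The two rarest classes, G VI W and g vi w, are the double crossovers. Comparing them with the parentals, only the vi allele has switched, so vi is the middle locus and the order is w – vi – g.
w–vi: (289 + 63)/1831 = 0.1922; vi–g: (399 + 63)/1831 = 0.2523.
Expected DCO frequency = 0.1922 × 0.2523 ≈ 0.04849; observed = 63/1831 ≈ 0.03441.
Coefficient of coincidence = 0.03441/0.04849 ≈ 0.71.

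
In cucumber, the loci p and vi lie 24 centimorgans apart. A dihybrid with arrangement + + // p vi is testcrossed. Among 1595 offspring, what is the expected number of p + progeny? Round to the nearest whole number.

A map distance of 24 centimorgans corresponds to a recombination frequency of 0.240.
The F1 is + + / p vi, so p + is a recombinant gamete class with expected frequency r/2 = 0.240/2 = 0.1200.
Expected number = 0.1200 × 1595 = 191.40 ≈ 191.

191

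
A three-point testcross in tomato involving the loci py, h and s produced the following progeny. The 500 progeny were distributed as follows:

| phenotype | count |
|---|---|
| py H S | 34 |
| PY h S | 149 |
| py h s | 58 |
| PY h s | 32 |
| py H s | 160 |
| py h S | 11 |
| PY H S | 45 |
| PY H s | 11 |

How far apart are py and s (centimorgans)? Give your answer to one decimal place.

The two most frequent reciprocal classes, py H s and PY h S, are the parental types, so the F1 was py H s / PY h S.
The two rarest classes, PY H s and py h S, are the double crossovers. Comparing them with the parentals, only the py allele has switched, so py is the middle locus and the order is h – py – s.
Crossovers in the py–s interval produce the single-crossover classes py H S and PY h s (34 + 32 = 66) plus the double crossovers (22).
RF(py–s) = (66 + 22) / 500 = 88/500 = 0.1760 → 17.6 centimorgans.

17.6 centimorgans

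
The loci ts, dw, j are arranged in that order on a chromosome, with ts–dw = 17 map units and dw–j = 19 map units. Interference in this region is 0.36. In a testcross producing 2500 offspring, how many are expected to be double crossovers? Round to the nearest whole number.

52

Map distances give recombination frequencies of 0.170 and 0.190 for the two intervals.
With interference 0.36 (so coincidence = 0.64), expected double-crossover frequency = 0.170 × 0.190 × 0.64 = 0.02067.
Expected number = 0.02067 × 2500 = 51.68 ≈ 52.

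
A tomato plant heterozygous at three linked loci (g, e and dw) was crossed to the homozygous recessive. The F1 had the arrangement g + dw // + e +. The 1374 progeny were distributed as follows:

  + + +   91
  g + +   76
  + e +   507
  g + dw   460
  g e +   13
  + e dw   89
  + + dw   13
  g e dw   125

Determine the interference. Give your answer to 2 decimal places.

The two rarest classes, + + dw and g e +, are the double crossovers. Comparing them with the parentals, only the g allele has switched, so g is the middle locus and the order is dw – g – e.
dw–g: (165 + 26)/1374 = 0.1390; g–e: (216 + 26)/1374 = 0.1761.
Expected DCO frequency = 0.1390 × 0.1761 ≈ 0.02448; observed = 26/1374 ≈ 0.01892.
Coefficient of coincidence = 0.01892/0.02448 ≈ 0.77; interference = 1 − 0.77 = 0.23.

0.23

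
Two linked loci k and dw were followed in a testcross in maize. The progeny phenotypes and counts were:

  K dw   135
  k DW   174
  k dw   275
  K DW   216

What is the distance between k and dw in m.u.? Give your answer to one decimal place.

The two most frequent classes, K DW (216) and k dw (275), are the parental types, so the F1 was K DW / k dw.
The recombinant classes are K dw and k DW: 135 + 174 = 309.
Recombination frequency = 309/800 = 0.3862 ≈ 38.6%, i.e. 38.6 m.u.

38.6 m.u.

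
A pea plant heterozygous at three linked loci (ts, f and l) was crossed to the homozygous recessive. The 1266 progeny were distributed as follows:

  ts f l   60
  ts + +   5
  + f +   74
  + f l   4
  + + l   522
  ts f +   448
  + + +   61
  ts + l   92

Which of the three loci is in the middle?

The two most frequent reciprocal classes, ts f + and + + l, are the parental types, so the F1 was ts f + / + + l.
The two rarest classes, ts + + and + f l, are the double crossovers. Comparing them with the parentals, only the f allele has switched, so f is the middle locus and the order is ts – f – l.

f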